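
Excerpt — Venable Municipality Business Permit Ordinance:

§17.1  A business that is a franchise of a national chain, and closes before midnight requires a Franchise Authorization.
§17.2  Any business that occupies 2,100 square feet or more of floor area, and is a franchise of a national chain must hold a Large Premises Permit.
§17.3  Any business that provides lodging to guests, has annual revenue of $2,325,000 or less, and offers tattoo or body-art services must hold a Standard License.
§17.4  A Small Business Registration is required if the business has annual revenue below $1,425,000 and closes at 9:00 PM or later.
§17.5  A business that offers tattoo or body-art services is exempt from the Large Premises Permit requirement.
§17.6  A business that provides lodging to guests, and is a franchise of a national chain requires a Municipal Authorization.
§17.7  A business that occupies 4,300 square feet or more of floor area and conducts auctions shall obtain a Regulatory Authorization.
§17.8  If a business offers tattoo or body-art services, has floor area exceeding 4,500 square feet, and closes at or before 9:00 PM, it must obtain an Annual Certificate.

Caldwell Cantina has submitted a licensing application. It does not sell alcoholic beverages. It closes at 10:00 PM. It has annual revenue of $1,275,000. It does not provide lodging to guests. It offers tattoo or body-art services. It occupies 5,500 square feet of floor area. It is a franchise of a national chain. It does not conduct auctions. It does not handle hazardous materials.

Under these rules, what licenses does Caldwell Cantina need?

§17.1 is a franchise of a national chain; closes 10:00 PM, at/before midnight → Franchise Authorization required.
§17.2 floor area 5,500 square feet ≥ 2,100 square feet; is a franchise of a national chain → Large Premises Permit required.
§17.3 does not provide lodging to guests; revenue $1,275,000 ≤ $2,325,000; offers tattoo or body-art services → Standard License not required.
§17.4 revenue $1,275,000 < $1,425,000; closes 10:00 PM, after 9:00 PM → Small Business Registration required.
§17.5 offers tattoo or body-art services → exempt from Large Premises Permit.
§17.6 does not provide lodging to guests; is a franchise of a national chain → Municipal Authorization not required.
§17.7 floor area 5,500 square feet ≥ 4,300 square feet; does not conduct auctions → Regulatory Authorization not required.
§17.8 offers tattoo or body-art services; floor area 5,500 square feet > 4,500 square feet; closes 10:00 PM, after 9:00 PM → Annual Certificate not required.

Franchise Authorization, Small Business Registration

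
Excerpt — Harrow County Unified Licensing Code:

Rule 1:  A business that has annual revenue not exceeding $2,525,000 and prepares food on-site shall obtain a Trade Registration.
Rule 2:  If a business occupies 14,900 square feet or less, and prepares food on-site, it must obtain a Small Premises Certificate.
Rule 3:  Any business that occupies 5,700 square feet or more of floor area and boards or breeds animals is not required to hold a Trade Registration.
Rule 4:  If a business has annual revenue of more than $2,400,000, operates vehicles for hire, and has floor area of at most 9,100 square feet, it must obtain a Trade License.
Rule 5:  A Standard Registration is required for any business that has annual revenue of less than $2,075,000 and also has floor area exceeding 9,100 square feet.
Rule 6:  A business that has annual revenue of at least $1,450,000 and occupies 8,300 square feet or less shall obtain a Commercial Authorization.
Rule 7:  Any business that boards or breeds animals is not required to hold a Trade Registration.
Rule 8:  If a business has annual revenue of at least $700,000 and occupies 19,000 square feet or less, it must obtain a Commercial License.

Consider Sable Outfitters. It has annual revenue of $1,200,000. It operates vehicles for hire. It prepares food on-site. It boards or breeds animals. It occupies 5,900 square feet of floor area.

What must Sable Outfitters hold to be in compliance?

Rule 1: revenue $1,200,000 ≤ $2,525,000; prepares food on-site → Trade Registration required.
Rule 2: floor area 5,900 square feet ≤ 14,900 square feet; prepares food on-site → Small Premises Certificate required.
Rule 3: floor area 5,900 square feet ≥ 5,700 square feet; boards or breeds animals → exempt from Trade Registration.
Rule 4: revenue $1,200,000 ≤ $2,400,000; operates vehicles for hire; floor area 5,900 square feet ≤ 9,100 square feet → Trade License not required.
Rule 5: revenue $1,200,000 < $2,075,000; floor area 5,900 square feet ≤ 9,100 square feet → Standard Registration not required.
Rule 6: revenue $1,200,000 < $1,450,000; floor area 5,900 square feet ≤ 8,300 square feet → Commercial Authorization not required.
Rule 7: boards or breeds animals → exempt from Trade Registration.
Rule 8: revenue $1,200,000 ≥ $700,000; floor area 5,900 square feet ≤ 19,000 square feet → Commercial License required.

Commercial License, Small Premises Certificate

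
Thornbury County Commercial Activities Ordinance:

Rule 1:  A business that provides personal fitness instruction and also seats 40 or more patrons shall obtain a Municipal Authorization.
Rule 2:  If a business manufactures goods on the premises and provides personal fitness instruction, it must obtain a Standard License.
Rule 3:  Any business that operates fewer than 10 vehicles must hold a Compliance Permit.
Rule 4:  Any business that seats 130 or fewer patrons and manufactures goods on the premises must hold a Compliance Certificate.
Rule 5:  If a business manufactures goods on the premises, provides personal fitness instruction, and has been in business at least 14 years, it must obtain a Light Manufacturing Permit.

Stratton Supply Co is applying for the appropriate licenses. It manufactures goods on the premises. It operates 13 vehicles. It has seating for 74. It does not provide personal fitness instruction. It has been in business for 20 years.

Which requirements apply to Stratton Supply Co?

Compliance Certificate

Rule 1: does not provide personal fitness instruction; seating 74 ≥ 40 → Municipal Authorization not required.
Rule 2: manufactures goods on the premises; does not provide personal fitness instruction → Standard License not required.
Rule 3: vehicles 13 ≥ 10 → Compliance Permit not required.
Rule 4: seating 74 ≤ 130; manufactures goods on the premises → Compliance Certificate required.
Rule 5: manufactures goods on the premises; does not provide personal fitness instruction; years in business 20 ≥ 14 → Light Manufacturing Permit not required.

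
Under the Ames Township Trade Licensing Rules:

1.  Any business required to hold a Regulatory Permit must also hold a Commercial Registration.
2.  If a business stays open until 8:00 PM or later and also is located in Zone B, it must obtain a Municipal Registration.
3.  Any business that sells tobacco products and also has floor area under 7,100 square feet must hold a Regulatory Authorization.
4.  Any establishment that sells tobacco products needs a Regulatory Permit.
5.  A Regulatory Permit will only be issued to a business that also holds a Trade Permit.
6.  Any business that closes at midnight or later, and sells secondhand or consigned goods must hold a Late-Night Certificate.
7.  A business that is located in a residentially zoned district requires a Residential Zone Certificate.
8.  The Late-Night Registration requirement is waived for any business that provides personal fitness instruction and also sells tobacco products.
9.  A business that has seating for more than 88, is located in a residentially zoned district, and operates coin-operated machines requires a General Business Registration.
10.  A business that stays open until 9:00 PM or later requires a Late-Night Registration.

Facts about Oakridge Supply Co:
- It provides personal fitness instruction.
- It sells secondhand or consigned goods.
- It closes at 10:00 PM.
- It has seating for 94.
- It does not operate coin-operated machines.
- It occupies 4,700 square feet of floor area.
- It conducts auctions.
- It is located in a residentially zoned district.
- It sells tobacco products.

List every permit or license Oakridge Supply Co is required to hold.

Commercial Registration, Regulatory Authorization, Regulatory Permit, Residential Zone Certificate, Trade Permit

1. Regulatory Permit is required → Commercial Registration also required.
2. closes 10:00 PM, after 8:00 PM; is located in a residentially zoned district (not: is located in Zone B) → Municipal Registration not required.
3. sells tobacco products; floor area 4,700 square feet < 7,100 square feet → Regulatory Authorization required.
4. sells tobacco products → Regulatory Permit required.
5. Regulatory Permit is required → Trade Permit also required.
6. closes 10:00 PM, at/before midnight; sells secondhand or consigned goods → Late-Night Certificate not required.
7. is located in a residentially zoned district → Residential Zone Certificate required.
8. provides personal fitness instruction; sells tobacco products → exempt from Late-Night Registration.
9. seating 94 > 88; is located in a residentially zoned district; does not operate coin-operated machines → General Business Registration not required.
10. closes 10:00 PM, after 9:00 PM → Late-Night Registration required.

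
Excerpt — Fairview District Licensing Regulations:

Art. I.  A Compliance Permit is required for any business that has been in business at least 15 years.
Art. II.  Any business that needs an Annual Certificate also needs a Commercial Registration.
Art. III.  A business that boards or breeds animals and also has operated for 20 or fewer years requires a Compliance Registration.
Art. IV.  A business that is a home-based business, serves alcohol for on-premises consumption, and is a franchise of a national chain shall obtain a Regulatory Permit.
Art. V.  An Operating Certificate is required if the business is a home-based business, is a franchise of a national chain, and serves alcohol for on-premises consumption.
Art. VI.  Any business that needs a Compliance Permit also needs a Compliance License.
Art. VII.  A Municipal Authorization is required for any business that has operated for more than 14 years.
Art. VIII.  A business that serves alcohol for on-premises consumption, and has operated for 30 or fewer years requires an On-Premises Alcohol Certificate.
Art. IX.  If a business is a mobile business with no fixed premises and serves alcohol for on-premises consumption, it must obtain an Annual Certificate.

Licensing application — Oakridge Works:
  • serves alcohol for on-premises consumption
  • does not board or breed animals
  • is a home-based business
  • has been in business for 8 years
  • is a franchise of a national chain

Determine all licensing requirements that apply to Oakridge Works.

On-Premises Alcohol Certificate, Operating Certificate, Regulatory Permit

Art. I. years in business 8 < 15 → Compliance Permit not required.
Art. II. Annual Certificate is not required → no effect.
Art. III. does not board or breed animals; years in business 8 ≤ 20 → Compliance Registration not required.
Art. IV. is a home-based business; serves alcohol for on-premises consumption; is a franchise of a national chain → Regulatory Permit required.
Art. V. is a home-based business; is a franchise of a national chain; serves alcohol for on-premises consumption → Operating Certificate required.
Art. VI. Compliance Permit is not required → no effect.
Art. VII. years in business 8 ≤ 14 → Municipal Authorization not required.
Art. VIII. serves alcohol for on-premises consumption; years in business 8 ≤ 30 → On-Premises Alcohol Certificate required.
Art. IX. is a home-based business (not: is a mobile business with no fixed premises); serves alcohol for on-premises consumption → Annual Certificate not required.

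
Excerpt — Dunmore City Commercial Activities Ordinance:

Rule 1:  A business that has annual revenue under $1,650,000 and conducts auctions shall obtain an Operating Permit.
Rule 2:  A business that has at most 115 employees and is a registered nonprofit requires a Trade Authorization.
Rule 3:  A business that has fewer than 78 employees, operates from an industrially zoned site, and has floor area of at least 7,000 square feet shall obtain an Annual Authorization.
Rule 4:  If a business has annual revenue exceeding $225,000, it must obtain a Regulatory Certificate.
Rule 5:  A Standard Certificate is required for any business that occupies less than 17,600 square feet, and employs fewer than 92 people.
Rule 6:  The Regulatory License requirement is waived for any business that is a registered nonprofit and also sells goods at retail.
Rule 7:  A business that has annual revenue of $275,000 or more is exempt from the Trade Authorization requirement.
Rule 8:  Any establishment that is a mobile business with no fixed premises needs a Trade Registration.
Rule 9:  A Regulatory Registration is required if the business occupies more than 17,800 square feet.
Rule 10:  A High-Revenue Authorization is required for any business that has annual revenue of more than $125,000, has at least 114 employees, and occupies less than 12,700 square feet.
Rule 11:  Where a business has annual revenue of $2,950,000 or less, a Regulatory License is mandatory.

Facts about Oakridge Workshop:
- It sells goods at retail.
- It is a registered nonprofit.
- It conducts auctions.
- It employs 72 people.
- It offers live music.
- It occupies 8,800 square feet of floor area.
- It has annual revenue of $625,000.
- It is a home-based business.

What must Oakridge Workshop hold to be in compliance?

Rule 1: revenue $625,000 < $1,650,000; conducts auctions → Operating Permit required.
Rule 2: employees 72 ≤ 115; is a registered nonprofit → Trade Authorization required.
Rule 3: employees 72 < 78; is a home-based business (not: operates from an industrially zoned site); floor area 8,800 square feet ≥ 7,000 square feet → Annual Authorization not required.
Rule 4: revenue $625,000 > $225,000 → Regulatory Certificate required.
Rule 5: floor area 8,800 square feet < 17,600 square feet; employees 72 < 92 → Standard Certificate required.
Rule 6: is a registered nonprofit; sells goods at retail → exempt from Regulatory License.
Rule 7: revenue $625,000 ≥ $275,000 → exempt from Trade Authorization.
Rule 8: is a home-based business (not: is a mobile business with no fixed premises) → Trade Registration not required.
Rule 9: floor area 8,800 square feet ≤ 17,800 square feet → Regulatory Registration not required.
Rule 10: revenue $625,000 > $125,000; employees 72 < 114; floor area 8,800 square feet < 12,700 square feet → High-Revenue Authorization not required.
Rule 11: revenue $625,000 ≤ $2,950,000 → Regulatory License required.

Operating Permit, Regulatory Certificate, Standard Certificate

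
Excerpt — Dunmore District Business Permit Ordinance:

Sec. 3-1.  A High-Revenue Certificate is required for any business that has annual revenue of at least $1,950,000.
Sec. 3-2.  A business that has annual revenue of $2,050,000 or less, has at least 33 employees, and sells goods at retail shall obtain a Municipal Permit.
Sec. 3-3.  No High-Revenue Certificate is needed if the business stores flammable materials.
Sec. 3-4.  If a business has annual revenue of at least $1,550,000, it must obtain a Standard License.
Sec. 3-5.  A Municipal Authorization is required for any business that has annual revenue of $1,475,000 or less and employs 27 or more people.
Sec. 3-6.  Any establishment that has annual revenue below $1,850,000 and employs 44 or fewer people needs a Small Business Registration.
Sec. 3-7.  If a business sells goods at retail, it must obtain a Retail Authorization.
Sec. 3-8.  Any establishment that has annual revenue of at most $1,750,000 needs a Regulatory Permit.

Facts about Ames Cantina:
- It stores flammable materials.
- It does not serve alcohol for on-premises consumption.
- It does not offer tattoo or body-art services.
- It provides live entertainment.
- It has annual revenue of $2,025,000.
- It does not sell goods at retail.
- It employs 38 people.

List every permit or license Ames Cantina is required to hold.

Standard License

Sec. 3-1. revenue $2,025,000 ≥ $1,950,000 → High-Revenue Certificate required.
Sec. 3-2. revenue $2,025,000 ≤ $2,050,000; employees 38 ≥ 33; does not sell goods at retail → Municipal Permit not required.
Sec. 3-3. stores flammable materials → exempt from High-Revenue Certificate.
Sec. 3-4. revenue $2,025,000 ≥ $1,550,000 → Standard License required.
Sec. 3-5. revenue $2,025,000 > $1,475,000; employees 38 ≥ 27 → Municipal Authorization not required.
Sec. 3-6. revenue $2,025,000 ≥ $1,850,000; employees 38 ≤ 44 → Small Business Registration not required.
Sec. 3-7. does not sell goods at retail → Retail Authorization not required.
Sec. 3-8. revenue $2,025,000 > $1,750,000 → Regulatory Permit not required.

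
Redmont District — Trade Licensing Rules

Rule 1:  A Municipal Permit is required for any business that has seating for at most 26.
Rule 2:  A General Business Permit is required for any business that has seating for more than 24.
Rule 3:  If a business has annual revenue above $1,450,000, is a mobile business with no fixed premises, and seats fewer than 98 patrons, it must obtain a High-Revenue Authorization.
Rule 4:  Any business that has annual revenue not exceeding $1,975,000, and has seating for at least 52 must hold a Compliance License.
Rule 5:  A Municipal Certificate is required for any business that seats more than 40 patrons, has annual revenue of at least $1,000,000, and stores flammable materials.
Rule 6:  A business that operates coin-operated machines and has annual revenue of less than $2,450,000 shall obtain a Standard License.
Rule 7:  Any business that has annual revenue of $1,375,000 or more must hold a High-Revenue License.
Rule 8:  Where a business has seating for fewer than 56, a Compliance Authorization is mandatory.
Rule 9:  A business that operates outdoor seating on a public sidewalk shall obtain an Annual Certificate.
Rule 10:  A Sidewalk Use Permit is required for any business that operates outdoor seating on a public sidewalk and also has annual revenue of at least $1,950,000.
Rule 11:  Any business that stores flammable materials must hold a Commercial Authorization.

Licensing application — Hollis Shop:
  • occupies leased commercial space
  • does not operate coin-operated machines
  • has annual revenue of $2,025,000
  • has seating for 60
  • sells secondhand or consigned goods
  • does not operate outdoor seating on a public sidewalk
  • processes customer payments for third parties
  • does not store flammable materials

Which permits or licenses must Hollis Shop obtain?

General Business Permit, High-Revenue License

Rule 1: seating 60 > 26 → Municipal Permit not required.
Rule 2: seating 60 > 24 → General Business Permit required.
Rule 3: revenue $2,025,000 > $1,450,000; occupies leased commercial space (not: is a mobile business with no fixed premises); seating 60 < 98 → High-Revenue Authorization not required.
Rule 4: revenue $2,025,000 > $1,975,000; seating 60 ≥ 52 → Compliance License not required.
Rule 5: seating 60 > 40; revenue $2,025,000 ≥ $1,000,000; does not store flammable materials → Municipal Certificate not required.
Rule 6: does not operate coin-operated machines; revenue $2,025,000 < $2,450,000 → Standard License not required.
Rule 7: revenue $2,025,000 ≥ $1,375,000 → High-Revenue License required.
Rule 8: seating 60 ≥ 56 → Compliance Authorization not required.
Rule 9: does not operate outdoor seating on a public sidewalk → Annual Certificate not required.
Rule 10: does not operate outdoor seating on a public sidewalk; revenue $2,025,000 ≥ $1,950,000 → Sidewalk Use Permit not required.
Rule 11: does not store flammable materials → Commercial Authorization not required.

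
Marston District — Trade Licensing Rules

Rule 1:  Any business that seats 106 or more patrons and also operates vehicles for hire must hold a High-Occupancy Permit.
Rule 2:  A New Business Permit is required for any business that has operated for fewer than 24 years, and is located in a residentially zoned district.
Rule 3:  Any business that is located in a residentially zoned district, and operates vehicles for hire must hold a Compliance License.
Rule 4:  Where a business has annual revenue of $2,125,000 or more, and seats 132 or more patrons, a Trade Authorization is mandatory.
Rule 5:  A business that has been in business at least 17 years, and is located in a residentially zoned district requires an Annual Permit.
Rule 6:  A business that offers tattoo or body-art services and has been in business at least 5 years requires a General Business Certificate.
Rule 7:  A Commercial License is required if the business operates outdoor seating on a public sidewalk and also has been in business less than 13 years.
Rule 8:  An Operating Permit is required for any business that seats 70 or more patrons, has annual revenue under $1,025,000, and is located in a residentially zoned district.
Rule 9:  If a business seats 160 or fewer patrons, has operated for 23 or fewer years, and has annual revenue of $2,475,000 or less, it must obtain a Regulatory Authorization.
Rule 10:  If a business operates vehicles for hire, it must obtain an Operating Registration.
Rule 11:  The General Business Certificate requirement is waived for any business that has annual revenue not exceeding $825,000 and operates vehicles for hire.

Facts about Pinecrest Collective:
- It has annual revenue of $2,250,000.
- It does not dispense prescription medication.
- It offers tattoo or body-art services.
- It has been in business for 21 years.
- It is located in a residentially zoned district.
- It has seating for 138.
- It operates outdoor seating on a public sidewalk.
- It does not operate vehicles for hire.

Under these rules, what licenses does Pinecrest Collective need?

Rule 1: seating 138 ≥ 106; does not operate vehicles for hire → High-Occupancy Permit not required.
Rule 2: years in business 21 < 24; is located in a residentially zoned district → New Business Permit required.
Rule 3: is located in a residentially zoned district; does not operate vehicles for hire → Compliance License not required.
Rule 4: revenue $2,250,000 ≥ $2,125,000; seating 138 ≥ 132 → Trade Authorization required.
Rule 5: years in business 21 ≥ 17; is located in a residentially zoned district → Annual Permit required.
Rule 6: offers tattoo or body-art services; years in business 21 ≥ 5 → General Business Certificate required.
Rule 7: operates outdoor seating on a public sidewalk; years in business 21 ≥ 13 → Commercial License not required.
Rule 8: seating 138 ≥ 70; revenue $2,250,000 ≥ $1,025,000; is located in a residentially zoned district → Operating Permit not required.
Rule 9: seating 138 ≤ 160; years in business 21 ≤ 23; revenue $2,250,000 ≤ $2,475,000 → Regulatory Authorization required.
Rule 10: does not operate vehicles for hire → Operating Registration not required.
Rule 11: revenue $2,250,000 > $825,000; does not operate vehicles for hire → General Business Certificate exemption does not apply.

Annual Permit, General Business Certificate, New Business Permit, Regulatory Authorization, Trade Authorization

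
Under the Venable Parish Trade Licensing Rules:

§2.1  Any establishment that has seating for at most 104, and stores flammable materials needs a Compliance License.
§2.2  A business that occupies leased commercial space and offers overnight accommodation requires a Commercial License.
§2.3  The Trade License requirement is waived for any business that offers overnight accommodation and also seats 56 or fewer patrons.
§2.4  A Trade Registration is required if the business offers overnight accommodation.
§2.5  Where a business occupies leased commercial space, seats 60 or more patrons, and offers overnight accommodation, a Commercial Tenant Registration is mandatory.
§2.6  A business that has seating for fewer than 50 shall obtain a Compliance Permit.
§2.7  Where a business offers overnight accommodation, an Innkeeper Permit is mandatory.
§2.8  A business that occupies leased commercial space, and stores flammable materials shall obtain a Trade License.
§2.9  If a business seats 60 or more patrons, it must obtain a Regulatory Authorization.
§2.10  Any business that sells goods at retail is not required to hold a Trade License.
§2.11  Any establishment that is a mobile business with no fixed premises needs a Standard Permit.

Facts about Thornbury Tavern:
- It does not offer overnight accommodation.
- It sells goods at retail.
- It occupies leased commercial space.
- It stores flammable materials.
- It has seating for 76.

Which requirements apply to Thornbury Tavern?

Compliance License, Regulatory Authorization

§2.1 seating 76 ≤ 104; stores flammable materials → Compliance License required.
§2.2 occupies leased commercial space; does not offer overnight accommodation → Commercial License not required.
§2.3 does not offer overnight accommodation; seating 76 > 56 → Trade License exemption does not apply.
§2.4 does not offer overnight accommodation → Trade Registration not required.
§2.5 occupies leased commercial space; seating 76 ≥ 60; does not offer overnight accommodation → Commercial Tenant Registration not required.
§2.6 seating 76 ≥ 50 → Compliance Permit not required.
§2.7 does not offer overnight accommodation → Innkeeper Permit not required.
§2.8 occupies leased commercial space; stores flammable materials → Trade License required.
§2.9 seating 76 ≥ 60 → Regulatory Authorization required.
§2.10 sells goods at retail → exempt from Trade License.
§2.11 occupies leased commercial space (not: is a mobile business with no fixed premises) → Standard Permit not required.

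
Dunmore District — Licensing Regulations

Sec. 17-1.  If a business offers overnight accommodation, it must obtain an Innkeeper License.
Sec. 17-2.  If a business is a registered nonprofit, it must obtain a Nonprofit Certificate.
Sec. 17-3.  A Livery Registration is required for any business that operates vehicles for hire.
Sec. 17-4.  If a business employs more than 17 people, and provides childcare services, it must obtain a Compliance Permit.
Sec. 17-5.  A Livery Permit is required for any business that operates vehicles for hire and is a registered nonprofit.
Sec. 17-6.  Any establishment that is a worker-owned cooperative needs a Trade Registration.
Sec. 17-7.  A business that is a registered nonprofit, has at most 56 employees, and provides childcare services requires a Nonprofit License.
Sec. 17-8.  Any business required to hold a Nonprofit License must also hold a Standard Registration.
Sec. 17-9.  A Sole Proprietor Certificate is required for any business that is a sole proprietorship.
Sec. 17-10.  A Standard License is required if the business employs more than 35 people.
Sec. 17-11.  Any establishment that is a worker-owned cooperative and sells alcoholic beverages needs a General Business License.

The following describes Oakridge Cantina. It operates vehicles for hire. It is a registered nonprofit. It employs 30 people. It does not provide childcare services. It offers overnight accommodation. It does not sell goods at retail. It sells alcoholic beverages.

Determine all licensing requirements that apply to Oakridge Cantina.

Sec. 17-1. offers overnight accommodation → Innkeeper License required.
Sec. 17-2. is a registered nonprofit → Nonprofit Certificate required.
Sec. 17-3. operates vehicles for hire → Livery Registration required.
Sec. 17-4. employees 30 > 17; does not provide childcare services → Compliance Permit not required.
Sec. 17-5. operates vehicles for hire; is a registered nonprofit → Livery Permit required.
Sec. 17-6. is a registered nonprofit (not: is a worker-owned cooperative) → Trade Registration not required.
Sec. 17-7. is a registered nonprofit; employees 30 ≤ 56; does not provide childcare services → Nonprofit License not required.
Sec. 17-8. Nonprofit License is not required → no effect.
Sec. 17-9. is a registered nonprofit (not: is a sole proprietorship) → Sole Proprietor Certificate not required.
Sec. 17-10. employees 30 ≤ 35 → Standard License not required.
Sec. 17-11. is a registered nonprofit (not: is a worker-owned cooperative); sells alcoholic beverages → General Business License not required.

Innkeeper License, Livery Permit, Livery Registration, Nonprofit Certificate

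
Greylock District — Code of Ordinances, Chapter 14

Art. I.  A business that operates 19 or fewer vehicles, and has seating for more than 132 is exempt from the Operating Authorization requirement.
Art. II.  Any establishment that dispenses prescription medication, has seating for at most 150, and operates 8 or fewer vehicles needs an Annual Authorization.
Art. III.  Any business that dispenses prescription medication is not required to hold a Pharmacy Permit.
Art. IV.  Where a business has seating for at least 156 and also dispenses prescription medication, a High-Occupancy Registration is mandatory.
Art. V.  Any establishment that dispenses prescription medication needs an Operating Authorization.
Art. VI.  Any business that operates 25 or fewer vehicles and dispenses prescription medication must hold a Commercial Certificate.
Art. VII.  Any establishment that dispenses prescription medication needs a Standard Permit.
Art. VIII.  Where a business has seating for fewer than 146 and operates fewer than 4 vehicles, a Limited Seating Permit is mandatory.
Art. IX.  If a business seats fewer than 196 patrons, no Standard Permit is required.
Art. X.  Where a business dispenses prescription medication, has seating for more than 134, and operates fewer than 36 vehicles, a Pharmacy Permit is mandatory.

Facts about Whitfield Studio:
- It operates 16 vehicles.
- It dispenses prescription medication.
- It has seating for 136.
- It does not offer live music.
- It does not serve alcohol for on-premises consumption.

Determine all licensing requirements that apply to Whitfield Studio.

Art. I. vehicles 16 ≤ 19; seating 136 > 132 → exempt from Operating Authorization.
Art. II. dispenses prescription medication; seating 136 ≤ 150; vehicles 16 > 8 → Annual Authorization not required.
Art. III. dispenses prescription medication → exempt from Pharmacy Permit.
Art. IV. seating 136 < 156; dispenses prescription medication → High-Occupancy Registration not required.
Art. V. dispenses prescription medication → Operating Authorization required.
Art. VI. vehicles 16 ≤ 25; dispenses prescription medication → Commercial Certificate required.
Art. VII. dispenses prescription medication → Standard Permit required.
Art. VIII. seating 136 < 146; vehicles 16 ≥ 4 → Limited Seating Permit not required.
Art. IX. seating 136 < 196 → exempt from Standard Permit.
Art. X. dispenses prescription medication; seating 136 > 134; vehicles 16 < 36 → Pharmacy Permit required.

Commercial Certificate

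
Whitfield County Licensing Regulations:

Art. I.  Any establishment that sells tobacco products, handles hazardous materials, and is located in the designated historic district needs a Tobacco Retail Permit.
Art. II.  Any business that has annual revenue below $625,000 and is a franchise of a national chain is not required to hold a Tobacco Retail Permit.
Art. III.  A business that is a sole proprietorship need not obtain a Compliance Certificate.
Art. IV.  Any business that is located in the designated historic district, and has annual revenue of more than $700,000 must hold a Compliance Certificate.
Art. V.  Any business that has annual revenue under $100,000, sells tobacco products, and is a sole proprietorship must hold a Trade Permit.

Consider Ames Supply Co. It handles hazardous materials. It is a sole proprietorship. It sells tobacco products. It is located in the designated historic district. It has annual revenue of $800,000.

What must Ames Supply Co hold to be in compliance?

Tobacco Retail Permit

Art. I. sells tobacco products; handles hazardous materials; is located in the designated historic district → Tobacco Retail Permit required.
Art. II. revenue $800,000 ≥ $625,000; is a sole proprietorship (not: is a franchise of a national chain) → Tobacco Retail Permit exemption does not apply.
Art. III. is a sole proprietorship → exempt from Compliance Certificate.
Art. IV. is located in the designated historic district; revenue $800,000 > $700,000 → Compliance Certificate required.
Art. V. revenue $800,000 ≥ $100,000; sells tobacco products; is a sole proprietorship → Trade Permit not required.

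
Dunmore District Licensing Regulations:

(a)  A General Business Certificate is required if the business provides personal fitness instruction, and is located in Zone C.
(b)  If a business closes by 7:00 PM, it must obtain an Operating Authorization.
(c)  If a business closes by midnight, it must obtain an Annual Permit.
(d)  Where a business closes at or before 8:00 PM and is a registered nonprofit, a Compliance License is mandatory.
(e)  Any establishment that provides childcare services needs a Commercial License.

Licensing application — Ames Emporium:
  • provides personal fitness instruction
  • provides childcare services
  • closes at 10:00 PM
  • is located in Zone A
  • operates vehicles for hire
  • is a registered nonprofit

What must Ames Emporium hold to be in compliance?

(a) provides personal fitness instruction; is located in Zone A (not: is located in Zone C) → General Business Certificate not required.
(b) closes 10:00 PM, after 7:00 PM → Operating Authorization not required.
(c) closes 10:00 PM, at/before midnight → Annual Permit required.
(d) closes 10:00 PM, after 8:00 PM; is a registered nonprofit → Compliance License not required.
(e) provides childcare services → Commercial License required.

Annual Permit, Commercial License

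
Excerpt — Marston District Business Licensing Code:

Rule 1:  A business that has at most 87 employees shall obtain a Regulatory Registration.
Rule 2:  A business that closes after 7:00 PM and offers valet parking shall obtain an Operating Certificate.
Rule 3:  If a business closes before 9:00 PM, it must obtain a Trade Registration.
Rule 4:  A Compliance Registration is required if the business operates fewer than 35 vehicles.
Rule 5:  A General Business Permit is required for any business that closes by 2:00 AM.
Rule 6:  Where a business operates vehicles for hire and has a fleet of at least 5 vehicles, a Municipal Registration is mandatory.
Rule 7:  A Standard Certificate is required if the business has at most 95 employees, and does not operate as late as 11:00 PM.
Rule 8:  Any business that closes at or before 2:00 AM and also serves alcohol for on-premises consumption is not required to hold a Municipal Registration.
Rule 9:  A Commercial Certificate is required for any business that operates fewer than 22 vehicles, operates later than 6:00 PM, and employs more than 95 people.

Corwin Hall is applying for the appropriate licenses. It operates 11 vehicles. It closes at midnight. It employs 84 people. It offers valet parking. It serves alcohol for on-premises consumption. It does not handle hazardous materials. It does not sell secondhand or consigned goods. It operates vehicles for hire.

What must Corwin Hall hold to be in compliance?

Rule 1: employees 84 ≤ 87 → Regulatory Registration required.
Rule 2: closes midnight, after 7:00 PM; offers valet parking → Operating Certificate required.
Rule 3: closes midnight, after 9:00 PM → Trade Registration not required.
Rule 4: vehicles 11 < 35 → Compliance Registration required.
Rule 5: closes midnight, at/before 2:00 AM → General Business Permit required.
Rule 6: operates vehicles for hire; vehicles 11 ≥ 5 → Municipal Registration required.
Rule 7: employees 84 ≤ 95; closes midnight, after 11:00 PM → Standard Certificate not required.
Rule 8: closes midnight, at/before 2:00 AM; serves alcohol for on-premises consumption → exempt from Municipal Registration.
Rule 9: vehicles 11 < 22; closes midnight, after 6:00 PM; employees 84 ≤ 95 → Commercial Certificate not required.

Compliance Registration, General Business Permit, Operating Certificate, Regulatory Registration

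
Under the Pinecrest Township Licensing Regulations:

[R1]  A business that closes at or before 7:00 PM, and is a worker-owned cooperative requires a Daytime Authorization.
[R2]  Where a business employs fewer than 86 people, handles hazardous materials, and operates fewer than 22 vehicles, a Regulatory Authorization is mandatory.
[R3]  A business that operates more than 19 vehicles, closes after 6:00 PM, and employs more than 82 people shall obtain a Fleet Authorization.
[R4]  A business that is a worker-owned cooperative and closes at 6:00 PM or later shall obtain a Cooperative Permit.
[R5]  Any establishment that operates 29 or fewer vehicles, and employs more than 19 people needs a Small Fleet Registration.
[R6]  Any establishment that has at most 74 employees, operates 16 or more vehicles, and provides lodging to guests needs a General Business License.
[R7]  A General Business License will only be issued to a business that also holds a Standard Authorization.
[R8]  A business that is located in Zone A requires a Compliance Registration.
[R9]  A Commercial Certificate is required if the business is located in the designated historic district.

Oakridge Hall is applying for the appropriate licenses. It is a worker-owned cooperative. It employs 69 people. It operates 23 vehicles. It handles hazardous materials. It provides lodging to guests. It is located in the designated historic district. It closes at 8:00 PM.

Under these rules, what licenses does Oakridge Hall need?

[R1] closes 8:00 PM, after 7:00 PM; is a worker-owned cooperative → Daytime Authorization not required.
[R2] employees 69 < 86; handles hazardous materials; vehicles 23 ≥ 22 → Regulatory Authorization not required.
[R3] vehicles 23 > 19; closes 8:00 PM, after 6:00 PM; employees 69 ≤ 82 → Fleet Authorization not required.
[R4] is a worker-owned cooperative; closes 8:00 PM, after 6:00 PM → Cooperative Permit required.
[R5] vehicles 23 ≤ 29; employees 69 > 19 → Small Fleet Registration required.
[R6] employees 69 ≤ 74; vehicles 23 ≥ 16; provides lodging to guests → General Business License required.
[R7] General Business License is required → Standard Authorization also required.
[R8] is located in the designated historic district (not: is located in Zone A) → Compliance Registration not required.
[R9] is located in the designated historic district → Commercial Certificate required.

Commercial Certificate, Cooperative Permit, General Business License, Small Fleet Registration, Standard Authorization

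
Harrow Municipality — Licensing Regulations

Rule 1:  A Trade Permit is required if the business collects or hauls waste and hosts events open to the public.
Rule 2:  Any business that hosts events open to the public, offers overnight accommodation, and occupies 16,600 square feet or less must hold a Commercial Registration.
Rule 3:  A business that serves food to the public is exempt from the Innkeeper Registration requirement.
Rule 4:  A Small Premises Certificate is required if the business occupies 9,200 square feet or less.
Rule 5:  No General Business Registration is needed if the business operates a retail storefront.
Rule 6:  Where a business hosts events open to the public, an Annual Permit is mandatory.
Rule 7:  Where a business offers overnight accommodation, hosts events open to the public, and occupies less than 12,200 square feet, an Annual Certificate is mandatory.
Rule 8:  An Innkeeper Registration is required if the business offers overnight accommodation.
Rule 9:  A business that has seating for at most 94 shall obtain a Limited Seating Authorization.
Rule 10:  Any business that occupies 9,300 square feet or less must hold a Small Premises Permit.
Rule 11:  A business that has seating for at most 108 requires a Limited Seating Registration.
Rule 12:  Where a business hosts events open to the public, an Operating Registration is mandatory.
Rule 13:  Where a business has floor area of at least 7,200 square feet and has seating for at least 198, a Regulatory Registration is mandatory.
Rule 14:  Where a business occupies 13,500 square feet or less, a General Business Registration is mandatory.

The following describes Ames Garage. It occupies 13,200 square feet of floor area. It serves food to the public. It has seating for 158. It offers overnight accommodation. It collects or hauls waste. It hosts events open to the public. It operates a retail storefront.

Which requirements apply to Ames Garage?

Rule 1: collects or hauls waste; hosts events open to the public → Trade Permit required.
Rule 2: hosts events open to the public; offers overnight accommodation; floor area 13,200 square feet ≤ 16,600 square feet → Commercial Registration required.
Rule 3: serves food to the public → exempt from Innkeeper Registration.
Rule 4: floor area 13,200 square feet > 9,200 square feet → Small Premises Certificate not required.
Rule 5: operates a retail storefront → exempt from General Business Registration.
Rule 6: hosts events open to the public → Annual Permit required.
Rule 7: offers overnight accommodation; hosts events open to the public; floor area 13,200 square feet ≥ 12,200 square feet → Annual Certificate not required.
Rule 8: offers overnight accommodation → Innkeeper Registration required.
Rule 9: seating 158 > 94 → Limited Seating Authorization not required.
Rule 10: floor area 13,200 square feet > 9,300 square feet → Small Premises Permit not required.
Rule 11: seating 158 > 108 → Limited Seating Registration not required.
Rule 12: hosts events open to the public → Operating Registration required.
Rule 13: floor area 13,200 square feet ≥ 7,200 square feet; seating 158 < 198 → Regulatory Registration not required.
Rule 14: floor area 13,200 square feet ≤ 13,500 square feet → General Business Registration required.

Annual Permit, Commercial Registration, Operating Registration, Trade Permit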